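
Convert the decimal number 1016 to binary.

Using repeated division by 2:
1016 ÷ 2 = 508 remainder 0
508 ÷ 2 = 254 remainder 0
254 ÷ 2 = 127 remainder 0
127 ÷ 2 = 63 remainder 1
63 ÷ 2 = 31 remainder 1
31 ÷ 2 = 15 remainder 1
15 ÷ 2 = 7 remainder 1
7 ÷ 2 = 3 remainder 1
3 ÷ 2 = 1 remainder 1
1 ÷ 2 = 0 remainder 1
Reading remainders bottom to top: 1111111000



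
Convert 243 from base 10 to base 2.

Using repeated division by 2:
243 ÷ 2 = 121 remainder 1
121 ÷ 2 = 60 remainder 1
60 ÷ 2 = 30 remainder 0
30 ÷ 2 = 15 remainder 0
15 ÷ 2 = 7 remainder 1
7 ÷ 2 = 3 remainder 1
3 ÷ 2 = 1 remainder 1
1 ÷ 2 = 0 remainder 1
Reading remainders bottom to top: 11110011



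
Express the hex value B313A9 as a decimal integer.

Expand by place value (powers of 16):
Digit values: B = 11, A = 10
B313A9 = 11 × 16^5 + 3 × 16^4 + 1 × 16^3 + 3 × 16^2 + 10 × 16^1 + 9 × 16^0
= 11 × 1048576 + 3 × 65536 + 1 × 4096 + 3 × 256 + 10 × 16 + 9 × 1
= 11534336 + 196608 + 4096 + 768 + 160 + 9
= 11735977



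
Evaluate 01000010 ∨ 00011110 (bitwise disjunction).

OR: 1 when either bit is 1
  01000010
| 00011110
----------
  01011110
Decimal: 66 | 30 = 94



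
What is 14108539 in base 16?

Using repeated division by 16 (digits 10–15 are A–F):
14108539 ÷ 16 = 881783 remainder 11 (B)
881783 ÷ 16 = 55111 remainder 7
55111 ÷ 16 = 3444 remainder 7
3444 ÷ 16 = 215 remainder 4
215 ÷ 16 = 13 remainder 7
13 ÷ 16 = 0 remainder 13 (D)
Reading remainders bottom to top: D7477B



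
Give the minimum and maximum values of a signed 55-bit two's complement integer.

For 55-bit two's complement:
Minimum: -2^54 = -18014398509481984
Maximum: 2^54 - 1 = 18014398509481983



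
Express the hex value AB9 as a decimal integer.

Expand by place value (powers of 16):
Digit values: A = 10, B = 11
AB9 = 10 × 16^2 + 11 × 16^1 + 9 × 16^0
= 10 × 256 + 11 × 16 + 9 × 1
= 2560 + 176 + 9
= 2745



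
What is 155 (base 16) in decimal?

Expand by place value (powers of 16):
155 = 1 × 16^2 + 5 × 16^1 + 5 × 16^0
= 1 × 256 + 5 × 16 + 5 × 1
= 256 + 80 + 5
= 341



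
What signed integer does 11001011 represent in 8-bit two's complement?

Binary: 11001011
Sign bit: 1 (negative)
Invert: 00110100
Add 1:  00110101
Magnitude: 00110101 = 32 + 16 + 4 + 1 = 53
Value: -53



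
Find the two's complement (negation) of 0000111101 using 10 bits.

Original: 0000111101
Step 1 - Invert all bits: 1111000010
Step 2 - Add 1: 1111000011
Verification: 0000111101 + 1111000011 = 10000000000; discarding the end carry (carry out of the top bit) leaves the 10-bit value 0000000000, as required for x + (-x)



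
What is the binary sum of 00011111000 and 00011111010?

Add column by column from the right: bit + bit + carry-in; write the sum mod 2, carry 1 when the sum is 2 or 3.
carry:  00111110000
        00011111000
+       00011111010
-------------------
       000111110010
(the carry out of the leftmost column, 0, becomes the leading bit)
Decimal check:
  00011111000 = 128 + 64 + 32 + 16 + 8 = 248
  00011111010 = 128 + 64 + 32 + 16 + 8 + 2 = 250
  248 + 250 = 498, and 000111110010 = 256 + 128 + 64 + 32 + 16 + 2 = 498 ✓



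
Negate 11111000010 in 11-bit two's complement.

Original (sign bit 1, negative): 11111000010
Step 1 - Invert all bits: 00000111101
Step 2 - Add 1: 00000111110
Verification: 11111000010 + 00000111110 = 100000000000; discarding the end carry (carry out of the top bit) leaves the 11-bit value 00000000000, as required for x + (-x)



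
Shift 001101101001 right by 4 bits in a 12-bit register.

Original: 001101101001 (decimal 873)
Shift right by 4 positions
Drop the 4 low bits; fill with zeros on the left
Result: 000000110110 (decimal 54)
Equivalent: 873 >> 4 = 873 ÷ 2^4 = 54



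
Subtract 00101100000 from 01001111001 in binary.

Method 1 - Direct subtraction (column by column from the right: bit − bit − borrow-in; if negative, add 2 and borrow 1 from the next column):
borrow: 01000000000
        01001111001
-       00101100000
-------------------
        00100011001

Method 2 - Add two's complement:
Two's complement of 00101100000: invert → 11010011111, add 1 → 11010100000
  01001111001
+ 11010100000
-------------
 100100011001  (end carry out of the top bit = 1)
Discarding the end carry: 00100011001
Decimal check:
  01001111001 = 512 + 64 + 32 + 16 + 8 + 1 = 633
  00101100000 = 256 + 64 + 32 = 352
  633 - 352 = 281, and 00100011001 = 256 + 16 + 8 + 1 = 281 ✓



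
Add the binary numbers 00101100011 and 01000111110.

Add column by column from the right: bit + bit + carry-in; write the sum mod 2, carry 1 when the sum is 2 or 3.
carry:  00011111100
        00101100011
+       01000111110
-------------------
       001110100001
(the carry out of the leftmost column, 0, becomes the leading bit)
Decimal check:
  00101100011 = 256 + 64 + 32 + 2 + 1 = 355
  01000111110 = 512 + 32 + 16 + 8 + 4 + 2 = 574
  355 + 574 = 929, and 001110100001 = 512 + 256 + 128 + 32 + 1 = 929 ✓



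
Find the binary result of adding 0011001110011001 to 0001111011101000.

Add column by column from the right: bit + bit + carry-in; write the sum mod 2, carry 1 when the sum is 2 or 3.
carry:  0111111111110000
        0011001110011001
+       0001111011101000
------------------------
       00101001010000001
(the carry out of the leftmost column, 0, becomes the leading bit)
Decimal check:
  0011001110011001 = 8192 + 4096 + 512 + 256 + 128 + 16 + 8 + 1 = 13209
  0001111011101000 = 4096 + 2048 + 1024 + 512 + 128 + 64 + 32 + 8 = 7912
  13209 + 7912 = 21121, and 00101001010000001 = 16384 + 4096 + 512 + 128 + 1 = 21121 ✓



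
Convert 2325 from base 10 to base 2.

Using repeated division by 2:
2325 ÷ 2 = 1162 remainder 1
1162 ÷ 2 = 581 remainder 0
581 ÷ 2 = 290 remainder 1
290 ÷ 2 = 145 remainder 0
145 ÷ 2 = 72 remainder 1
72 ÷ 2 = 36 remainder 0
36 ÷ 2 = 18 remainder 0
18 ÷ 2 = 9 remainder 0
9 ÷ 2 = 4 remainder 1
4 ÷ 2 = 2 remainder 0
2 ÷ 2 = 1 remainder 0
1 ÷ 2 = 0 remainder 1
Reading remainders bottom to top: 100100010101



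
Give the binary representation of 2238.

Using repeated division by 2:
2238 ÷ 2 = 1119 remainder 0
1119 ÷ 2 = 559 remainder 1
559 ÷ 2 = 279 remainder 1
279 ÷ 2 = 139 remainder 1
139 ÷ 2 = 69 remainder 1
69 ÷ 2 = 34 remainder 1
34 ÷ 2 = 17 remainder 0
17 ÷ 2 = 8 remainder 1
8 ÷ 2 = 4 remainder 0
4 ÷ 2 = 2 remainder 0
2 ÷ 2 = 1 remainder 0
1 ÷ 2 = 0 remainder 1
Reading remainders bottom to top: 100010111110



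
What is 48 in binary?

Using repeated division by 2:
48 ÷ 2 = 24 remainder 0
24 ÷ 2 = 12 remainder 0
12 ÷ 2 = 6 remainder 0
6 ÷ 2 = 3 remainder 0
3 ÷ 2 = 1 remainder 1
1 ÷ 2 = 0 remainder 1
Reading remainders bottom to top: 110000



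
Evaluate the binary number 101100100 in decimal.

Sum of powers of 2 for each 1-bit:
2^2 + 2^5 + 2^6 + 2^8
= 4 + 32 + 64 + 256
= 356



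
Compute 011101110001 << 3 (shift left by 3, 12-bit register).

Original: 011101110001 (decimal 1905)
Shift left by 3 positions
Append 3 zeros on the right and drop the 3 high bits that overflow the 12-bit width
Result: 101110001000 (decimal 2952)
Equivalent: 1905 << 3 = 1905 × 2^3 = 15240, truncated to 12 bits = 2952



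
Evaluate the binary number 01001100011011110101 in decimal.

Sum of powers of 2 for each 1-bit:
2^0 + 2^2 + 2^4 + 2^5 + 2^6 + 2^7 + 2^9 + 2^10 + 2^14 + 2^15 + 2^18
= 1 + 4 + 16 + 32 + 64 + 128 + 512 + 1024 + 16384 + 32768 + 262144
= 313077



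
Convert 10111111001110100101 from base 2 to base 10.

Sum of powers of 2 for each 1-bit:
2^0 + 2^2 + 2^5 + 2^7 + 2^8 + 2^9 + 2^12 + 2^13 + 2^14 + 2^15 + 2^16 + 2^17 + 2^19
= 1 + 4 + 32 + 128 + 256 + 512 + 4096 + 8192 + 16384 + 32768 + 65536 + 131072 + 524288
= 783269



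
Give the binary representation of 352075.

Using repeated division by 2:
352075 ÷ 2 = 176037 remainder 1
176037 ÷ 2 = 88018 remainder 1
88018 ÷ 2 = 44009 remainder 0
44009 ÷ 2 = 22004 remainder 1
22004 ÷ 2 = 11002 remainder 0
11002 ÷ 2 = 5501 remainder 0
5501 ÷ 2 = 2750 remainder 1
2750 ÷ 2 = 1375 remainder 0
1375 ÷ 2 = 687 remainder 1
687 ÷ 2 = 343 remainder 1
343 ÷ 2 = 171 remainder 1
171 ÷ 2 = 85 remainder 1
85 ÷ 2 = 42 remainder 1
42 ÷ 2 = 21 remainder 0
21 ÷ 2 = 10 remainder 1
10 ÷ 2 = 5 remainder 0
5 ÷ 2 = 2 remainder 1
2 ÷ 2 = 1 remainder 0
1 ÷ 2 = 0 remainder 1
Reading remainders bottom to top: 1010101111101001011



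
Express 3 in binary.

Using repeated division by 2:
3 ÷ 2 = 1 remainder 1
1 ÷ 2 = 0 remainder 1
Reading remainders bottom to top: 11



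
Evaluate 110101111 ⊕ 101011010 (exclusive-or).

XOR: 1 when bits differ
  110101111
^ 101011010
-----------
  011110101
Decimal: 431 ^ 346 = 245



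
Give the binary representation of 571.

Using repeated division by 2:
571 ÷ 2 = 285 remainder 1
285 ÷ 2 = 142 remainder 1
142 ÷ 2 = 71 remainder 0
71 ÷ 2 = 35 remainder 1
35 ÷ 2 = 17 remainder 1
17 ÷ 2 = 8 remainder 1
8 ÷ 2 = 4 remainder 0
4 ÷ 2 = 2 remainder 0
2 ÷ 2 = 1 remainder 0
1 ÷ 2 = 0 remainder 1
Reading remainders bottom to top: 1000111011



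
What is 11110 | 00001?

OR: 1 when either bit is 1
  11110
| 00001
-------
  11111
Decimal: 30 | 1 = 31



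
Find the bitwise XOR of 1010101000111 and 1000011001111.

XOR: 1 when bits differ
  1010101000111
^ 1000011001111
---------------
  0010110001000
Decimal: 5447 ^ 4303 = 1416



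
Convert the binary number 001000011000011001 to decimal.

Sum of powers of 2 for each 1-bit:
2^0 + 2^3 + 2^4 + 2^9 + 2^10 + 2^15
= 1 + 8 + 16 + 512 + 1024 + 32768
= 34329



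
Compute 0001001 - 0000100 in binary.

Method 1 - Direct subtraction (column by column from the right: bit − bit − borrow-in; if negative, add 2 and borrow 1 from the next column):
borrow: 0001000
        0001001
-       0000100
---------------
        0000101

Method 2 - Add two's complement:
Two's complement of 0000100: invert → 1111011, add 1 → 1111100
  0001001
+ 1111100
---------
 10000101  (end carry out of the top bit = 1)
Discarding the end carry: 0000101
Decimal check:
  0001001 = 8 + 1 = 9
  0000100 = 4
  9 - 4 = 5, and 0000101 = 4 + 1 = 5 ✓



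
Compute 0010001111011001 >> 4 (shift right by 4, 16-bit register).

Original: 0010001111011001 (decimal 9177)
Shift right by 4 positions
Drop the 4 low bits; fill with zeros on the left
Result: 0000001000111101 (decimal 573)
Equivalent: 9177 >> 4 = 9177 ÷ 2^4 = 573



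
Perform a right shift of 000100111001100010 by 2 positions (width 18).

Original: 000100111001100010 (decimal 20066)
Shift right by 2 positions
Drop the 2 low bits; fill with zeros on the left
Result: 000001001110011000 (decimal 5016)
Equivalent: 20066 >> 2 = 20066 ÷ 2^2 = 5016



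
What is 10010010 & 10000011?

AND: 1 only when both bits are 1
  10010010
& 10000011
----------
  10000010
Decimal: 146 & 131 = 130



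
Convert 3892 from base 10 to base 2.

Using repeated division by 2:
3892 ÷ 2 = 1946 remainder 0
1946 ÷ 2 = 973 remainder 0
973 ÷ 2 = 486 remainder 1
486 ÷ 2 = 243 remainder 0
243 ÷ 2 = 121 remainder 1
121 ÷ 2 = 60 remainder 1
60 ÷ 2 = 30 remainder 0
30 ÷ 2 = 15 remainder 0
15 ÷ 2 = 7 remainder 1
7 ÷ 2 = 3 remainder 1
3 ÷ 2 = 1 remainder 1
1 ÷ 2 = 0 remainder 1
Reading remainders bottom to top: 111100110100



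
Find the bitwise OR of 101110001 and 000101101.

OR: 1 when either bit is 1
  101110001
| 000101101
-----------
  101111101
Decimal: 369 | 45 = 381



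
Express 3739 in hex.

Using repeated division by 16 (digits 10–15 are A–F):
3739 ÷ 16 = 233 remainder 11 (B)
233 ÷ 16 = 14 remainder 9
14 ÷ 16 = 0 remainder 14 (E)
Reading remainders bottom to top: E9B



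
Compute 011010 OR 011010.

OR: 1 when either bit is 1
  011010
| 011010
--------
  011010
Decimal: 26 | 26 = 26



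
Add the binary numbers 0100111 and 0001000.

Add column by column from the right: bit + bit + carry-in; write the sum mod 2, carry 1 when the sum is 2 or 3.
carry:  0000000
        0100111
+       0001000
---------------
       00101111
(the carry out of the leftmost column, 0, becomes the leading bit)
Decimal check:
  0100111 = 32 + 4 + 2 + 1 = 39
  0001000 = 8
  39 + 8 = 47, and 00101111 = 32 + 8 + 4 + 2 + 1 = 47 ✓



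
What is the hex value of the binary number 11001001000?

Group into 4-bit nibbles from right:
  0110 = 6
  0100 = 4
  1000 = 8
Result: 648



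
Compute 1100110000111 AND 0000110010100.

AND: 1 only when both bits are 1
  1100110000111
& 0000110010100
---------------
  0000110000100
Decimal: 6535 & 404 = 388



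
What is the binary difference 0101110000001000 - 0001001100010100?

Method 1 - Direct subtraction (column by column from the right: bit − bit − borrow-in; if negative, add 2 and borrow 1 from the next column):
borrow: 0000011111101000
        0101110000001000
-       0001001100010100
------------------------
        0100100011110100

Method 2 - Add two's complement:
Two's complement of 0001001100010100: invert → 1110110011101011, add 1 → 1110110011101100
  0101110000001000
+ 1110110011101100
------------------
 10100100011110100  (end carry out of the top bit = 1)
Discarding the end carry: 0100100011110100
Decimal check:
  0101110000001000 = 16384 + 4096 + 2048 + 1024 + 8 = 23560
  0001001100010100 = 4096 + 512 + 256 + 16 + 4 = 4884
  23560 - 4884 = 18676, and 0100100011110100 = 16384 + 2048 + 128 + 64 + 32 + 16 + 4 = 18676 ✓



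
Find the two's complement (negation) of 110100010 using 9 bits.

Original (sign bit 1, negative): 110100010
Step 1 - Invert all bits: 001011101
Step 2 - Add 1: 001011110
Verification: 110100010 + 001011110 = 1000000000; discarding the end carry (carry out of the top bit) leaves the 9-bit value 000000000, as required for x + (-x)



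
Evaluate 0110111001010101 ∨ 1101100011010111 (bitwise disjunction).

OR: 1 when either bit is 1
  0110111001010101
| 1101100011010111
------------------
  1111111011010111
Decimal: 28245 | 55511 = 65239



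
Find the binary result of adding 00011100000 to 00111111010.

Add column by column from the right: bit + bit + carry-in; write the sum mod 2, carry 1 when the sum is 2 or 3.
carry:  01111000000
        00011100000
+       00111111010
-------------------
       001011011010
(the carry out of the leftmost column, 0, becomes the leading bit)
Decimal check:
  00011100000 = 128 + 64 + 32 = 224
  00111111010 = 256 + 128 + 64 + 32 + 16 + 8 + 2 = 506
  224 + 506 = 730, and 001011011010 = 512 + 128 + 64 + 16 + 8 + 2 = 730 ✓



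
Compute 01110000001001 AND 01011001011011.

AND: 1 only when both bits are 1
  01110000001001
& 01011001011011
----------------
  01010000001001
Decimal: 7177 & 5723 = 5129



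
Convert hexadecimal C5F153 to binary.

Convert each hex digit to 4 bits:
  C = 1100
  5 = 0101
  F = 1111
  1 = 0001
  5 = 0101
  3 = 0011
Concatenate: 110001011111000101010011



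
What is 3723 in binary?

Using repeated division by 2:
3723 ÷ 2 = 1861 remainder 1
1861 ÷ 2 = 930 remainder 1
930 ÷ 2 = 465 remainder 0
465 ÷ 2 = 232 remainder 1
232 ÷ 2 = 116 remainder 0
116 ÷ 2 = 58 remainder 0
58 ÷ 2 = 29 remainder 0
29 ÷ 2 = 14 remainder 1
14 ÷ 2 = 7 remainder 0
7 ÷ 2 = 3 remainder 1
3 ÷ 2 = 1 remainder 1
1 ÷ 2 = 0 remainder 1
Reading remainders bottom to top: 111010001011



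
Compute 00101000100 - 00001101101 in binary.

Method 1 - Direct subtraction (column by column from the right: bit − bit − borrow-in; if negative, add 2 and borrow 1 from the next column):
borrow: 00111111110
        00101000100
-       00001101101
-------------------
        00011010111

Method 2 - Add two's complement:
Two's complement of 00001101101: invert → 11110010010, add 1 → 11110010011
  00101000100
+ 11110010011
-------------
 100011010111  (end carry out of the top bit = 1)
Discarding the end carry: 00011010111
Decimal check:
  00101000100 = 256 + 64 + 4 = 324
  00001101101 = 64 + 32 + 8 + 4 + 1 = 109
  324 - 109 = 215, and 00011010111 = 128 + 64 + 16 + 4 + 2 + 1 = 215 ✓



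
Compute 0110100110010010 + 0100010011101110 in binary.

Add column by column from the right: bit + bit + carry-in; write the sum mod 2, carry 1 when the sum is 2 or 3.
carry:  1000001111111100
        0110100110010010
+       0100010011101110
------------------------
       01010111010000000
(the carry out of the leftmost column, 0, becomes the leading bit)
Decimal check:
  0110100110010010 = 16384 + 8192 + 2048 + 256 + 128 + 16 + 2 = 27026
  0100010011101110 = 16384 + 1024 + 128 + 64 + 32 + 8 + 4 + 2 = 17646
  27026 + 17646 = 44672, and 01010111010000000 = 32768 + 8192 + 2048 + 1024 + 512 + 128 = 44672 ✓



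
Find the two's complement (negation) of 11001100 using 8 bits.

Original (sign bit 1, negative): 11001100
Step 1 - Invert all bits: 00110011
Step 2 - Add 1: 00110100
Verification: 11001100 + 00110100 = 100000000; discarding the end carry (carry out of the top bit) leaves the 8-bit value 00000000, as required for x + (-x)



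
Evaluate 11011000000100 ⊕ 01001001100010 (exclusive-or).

XOR: 1 when bits differ
  11011000000100
^ 01001001100010
----------------
  10010001100110
Decimal: 13828 ^ 4706 = 9318



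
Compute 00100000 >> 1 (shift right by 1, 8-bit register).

Original: 00100000 (decimal 32)
Shift right by 1 position
Drop the 1 low bit; fill with zero on the left
Result: 00010000 (decimal 16)
Equivalent: 32 >> 1 = 32 ÷ 2^1 = 16



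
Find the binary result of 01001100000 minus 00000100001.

Method 1 - Direct subtraction (column by column from the right: bit − bit − borrow-in; if negative, add 2 and borrow 1 from the next column):
borrow: 00001111110
        01001100000
-       00000100001
-------------------
        01000111111

Method 2 - Add two's complement:
Two's complement of 00000100001: invert → 11111011110, add 1 → 11111011111
  01001100000
+ 11111011111
-------------
 101000111111  (end carry out of the top bit = 1)
Discarding the end carry: 01000111111
Decimal check:
  01001100000 = 512 + 64 + 32 = 608
  00000100001 = 32 + 1 = 33
  608 - 33 = 575, and 01000111111 = 512 + 32 + 16 + 8 + 4 + 2 + 1 = 575 ✓



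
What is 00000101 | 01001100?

OR: 1 when either bit is 1
  00000101
| 01001100
----------
  01001101
Decimal: 5 | 76 = 77



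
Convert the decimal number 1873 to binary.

Using repeated division by 2:
1873 ÷ 2 = 936 remainder 1
936 ÷ 2 = 468 remainder 0
468 ÷ 2 = 234 remainder 0
234 ÷ 2 = 117 remainder 0
117 ÷ 2 = 58 remainder 1
58 ÷ 2 = 29 remainder 0
29 ÷ 2 = 14 remainder 1
14 ÷ 2 = 7 remainder 0
7 ÷ 2 = 3 remainder 1
3 ÷ 2 = 1 remainder 1
1 ÷ 2 = 0 remainder 1
Reading remainders bottom to top: 11101010001



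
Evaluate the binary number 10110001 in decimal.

Sum of powers of 2 for each 1-bit:
2^0 + 2^4 + 2^5 + 2^7
= 1 + 16 + 32 + 128
= 177



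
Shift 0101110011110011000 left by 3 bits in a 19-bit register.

Original: 0101110011110011000 (decimal 190360)
Shift left by 3 positions
Append 3 zeros on the right and drop the 3 high bits that overflow the 19-bit width
Result: 1110011110011000000 (decimal 474304)
Equivalent: 190360 << 3 = 190360 × 2^3 = 1522880, truncated to 19 bits = 474304



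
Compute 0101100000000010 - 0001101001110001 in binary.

Method 1 - Direct subtraction (column by column from the right: bit − bit − borrow-in; if negative, add 2 and borrow 1 from the next column):
borrow: 0111111111100010
        0101100000000010
-       0001101001110001
------------------------
        0011110110010001

Method 2 - Add two's complement:
Two's complement of 0001101001110001: invert → 1110010110001110, add 1 → 1110010110001111
  0101100000000010
+ 1110010110001111
------------------
 10011110110010001  (end carry out of the top bit = 1)
Discarding the end carry: 0011110110010001
Decimal check:
  0101100000000010 = 16384 + 4096 + 2048 + 2 = 22530
  0001101001110001 = 4096 + 2048 + 512 + 64 + 32 + 16 + 1 = 6769
  22530 - 6769 = 15761, and 0011110110010001 = 8192 + 4096 + 2048 + 1024 + 256 + 128 + 16 + 1 = 15761 ✓



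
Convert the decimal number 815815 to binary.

Using repeated division by 2:
815815 ÷ 2 = 407907 remainder 1
407907 ÷ 2 = 203953 remainder 1
203953 ÷ 2 = 101976 remainder 1
101976 ÷ 2 = 50988 remainder 0
50988 ÷ 2 = 25494 remainder 0
25494 ÷ 2 = 12747 remainder 0
12747 ÷ 2 = 6373 remainder 1
6373 ÷ 2 = 3186 remainder 1
3186 ÷ 2 = 1593 remainder 0
1593 ÷ 2 = 796 remainder 1
796 ÷ 2 = 398 remainder 0
398 ÷ 2 = 199 remainder 0
199 ÷ 2 = 99 remainder 1
99 ÷ 2 = 49 remainder 1
49 ÷ 2 = 24 remainder 1
24 ÷ 2 = 12 remainder 0
12 ÷ 2 = 6 remainder 0
6 ÷ 2 = 3 remainder 0
3 ÷ 2 = 1 remainder 1
1 ÷ 2 = 0 remainder 1
Reading remainders bottom to top: 11000111001011000111



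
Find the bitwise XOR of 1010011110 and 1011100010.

XOR: 1 when bits differ
  1010011110
^ 1011100010
------------
  0001111100
Decimal: 670 ^ 738 = 124



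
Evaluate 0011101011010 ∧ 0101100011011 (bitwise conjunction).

AND: 1 only when both bits are 1
  0011101011010
& 0101100011011
---------------
  0001100011010
Decimal: 1882 & 2843 = 794



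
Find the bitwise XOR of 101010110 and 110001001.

XOR: 1 when bits differ
  101010110
^ 110001001
-----------
  011011111
Decimal: 342 ^ 393 = 223



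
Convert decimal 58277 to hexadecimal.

Using repeated division by 16 (digits 10–15 are A–F):
58277 ÷ 16 = 3642 remainder 5
3642 ÷ 16 = 227 remainder 10 (A)
227 ÷ 16 = 14 remainder 3
14 ÷ 16 = 0 remainder 14 (E)
Reading remainders bottom to top: E3A5



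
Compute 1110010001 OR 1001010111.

OR: 1 when either bit is 1
  1110010001
| 1001010111
------------
  1111010111
Decimal: 913 | 599 = 983



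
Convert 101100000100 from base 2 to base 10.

Sum of powers of 2 for each 1-bit:
2^2 + 2^8 + 2^9 + 2^11
= 4 + 256 + 512 + 2048
= 2820



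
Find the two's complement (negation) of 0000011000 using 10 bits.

Original: 0000011000
Step 1 - Invert all bits: 1111100111
Step 2 - Add 1: 1111101000
Verification: 0000011000 + 1111101000 = 10000000000; discarding the end carry (carry out of the top bit) leaves the 10-bit value 0000000000, as required for x + (-x)



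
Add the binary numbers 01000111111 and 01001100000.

Add column by column from the right: bit + bit + carry-in; write the sum mod 2, carry 1 when the sum is 2 or 3.
carry:  10011000000
        01000111111
+       01001100000
-------------------
       010010011111
(the carry out of the leftmost column, 0, becomes the leading bit)
Decimal check:
  01000111111 = 512 + 32 + 16 + 8 + 4 + 2 + 1 = 575
  01001100000 = 512 + 64 + 32 = 608
  575 + 608 = 1183, and 010010011111 = 1024 + 128 + 16 + 8 + 4 + 2 + 1 = 1183 ✓



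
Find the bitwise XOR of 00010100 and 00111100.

XOR: 1 when bits differ
  00010100
^ 00111100
----------
  00101000
Decimal: 20 ^ 60 = 40



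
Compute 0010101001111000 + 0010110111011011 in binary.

Add column by column from the right: bit + bit + carry-in; write the sum mod 2, carry 1 when the sum is 2 or 3.
carry:  0101111111110000
        0010101001111000
+       0010110111011011
------------------------
       00101100001010011
(the carry out of the leftmost column, 0, becomes the leading bit)
Decimal check:
  0010101001111000 = 8192 + 2048 + 512 + 64 + 32 + 16 + 8 = 10872
  0010110111011011 = 8192 + 2048 + 1024 + 256 + 128 + 64 + 16 + 8 + 2 + 1 = 11739
  10872 + 11739 = 22611, and 00101100001010011 = 16384 + 4096 + 2048 + 64 + 16 + 2 + 1 = 22611 ✓



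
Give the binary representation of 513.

Using repeated division by 2:
513 ÷ 2 = 256 remainder 1
256 ÷ 2 = 128 remainder 0
128 ÷ 2 = 64 remainder 0
64 ÷ 2 = 32 remainder 0
32 ÷ 2 = 16 remainder 0
16 ÷ 2 = 8 remainder 0
8 ÷ 2 = 4 remainder 0
4 ÷ 2 = 2 remainder 0
2 ÷ 2 = 1 remainder 0
1 ÷ 2 = 0 remainder 1
Reading remainders bottom to top: 1000000001



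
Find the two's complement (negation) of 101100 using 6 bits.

Original (sign bit 1, negative): 101100
Step 1 - Invert all bits: 010011
Step 2 - Add 1: 010100
Verification: 101100 + 010100 = 1000000; discarding the end carry (carry out of the top bit) leaves the 6-bit value 000000, as required for x + (-x)



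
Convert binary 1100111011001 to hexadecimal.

Group into 4-bit nibbles from right:
  0001 = 1
  1001 = 9
  1101 = D
  1001 = 9
Result: 19D9



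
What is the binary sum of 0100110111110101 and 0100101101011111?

Add column by column from the right: bit + bit + carry-in; write the sum mod 2, carry 1 when the sum is 2 or 3.
carry:  1001111111111110
        0100110111110101
+       0100101101011111
------------------------
       01001100101010100
(the carry out of the leftmost column, 0, becomes the leading bit)
Decimal check:
  0100110111110101 = 16384 + 2048 + 1024 + 256 + 128 + 64 + 32 + 16 + 4 + 1 = 19957
  0100101101011111 = 16384 + 2048 + 512 + 256 + 64 + 16 + 8 + 4 + 2 + 1 = 19295
  19957 + 19295 = 39252, and 01001100101010100 = 32768 + 4096 + 2048 + 256 + 64 + 16 + 4 = 39252 ✓



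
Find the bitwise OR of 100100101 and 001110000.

OR: 1 when either bit is 1
  100100101
| 001110000
-----------
  101110101
Decimal: 293 | 112 = 373



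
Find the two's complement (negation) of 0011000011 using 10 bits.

Original: 0011000011
Step 1 - Invert all bits: 1100111100
Step 2 - Add 1: 1100111101
Verification: 0011000011 + 1100111101 = 10000000000; discarding the end carry (carry out of the top bit) leaves the 10-bit value 0000000000, as required for x + (-x)



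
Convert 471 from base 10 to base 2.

Using repeated division by 2:
471 ÷ 2 = 235 remainder 1
235 ÷ 2 = 117 remainder 1
117 ÷ 2 = 58 remainder 1
58 ÷ 2 = 29 remainder 0
29 ÷ 2 = 14 remainder 1
14 ÷ 2 = 7 remainder 0
7 ÷ 2 = 3 remainder 1
3 ÷ 2 = 1 remainder 1
1 ÷ 2 = 0 remainder 1
Reading remainders bottom to top: 111010111



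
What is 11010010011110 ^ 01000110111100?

XOR: 1 when bits differ
  11010010011110
^ 01000110111100
----------------
  10010100100010
Decimal: 13470 ^ 4540 = 9506



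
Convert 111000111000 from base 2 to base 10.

Sum of powers of 2 for each 1-bit:
2^3 + 2^4 + 2^5 + 2^9 + 2^10 + 2^11
= 8 + 16 + 32 + 512 + 1024 + 2048
= 3640



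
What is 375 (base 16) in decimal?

Expand by place value (powers of 16):
375 = 3 × 16^2 + 7 × 16^1 + 5 × 16^0
= 3 × 256 + 7 × 16 + 5 × 1
= 768 + 112 + 5
= 885



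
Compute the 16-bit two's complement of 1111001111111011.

Original (sign bit 1, negative): 1111001111111011
Step 1 - Invert all bits: 0000110000000100
Step 2 - Add 1: 0000110000000101
Verification: 1111001111111011 + 0000110000000101 = 10000000000000000; discarding the end carry (carry out of the top bit) leaves the 16-bit value 0000000000000000, as required for x + (-x)



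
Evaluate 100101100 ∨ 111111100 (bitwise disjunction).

OR: 1 when either bit is 1
  100101100
| 111111100
-----------
  111111100
Decimal: 300 | 508 = 508



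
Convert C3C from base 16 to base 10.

Expand by place value (powers of 16):
Digit values: C = 12
C3C = 12 × 16^2 + 3 × 16^1 + 12 × 16^0
= 12 × 256 + 3 × 16 + 12 × 1
= 3072 + 48 + 12
= 3132



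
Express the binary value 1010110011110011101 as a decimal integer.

Sum of powers of 2 for each 1-bit:
2^0 + 2^2 + 2^3 + 2^4 + 2^7 + 2^8 + 2^9 + 2^10 + 2^13 + 2^14 + 2^16 + 2^18
= 1 + 4 + 8 + 16 + 128 + 256 + 512 + 1024 + 8192 + 16384 + 65536 + 262144
= 354205



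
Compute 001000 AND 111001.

AND: 1 only when both bits are 1
  001000
& 111001
--------
  001000
Decimal: 8 & 57 = 8



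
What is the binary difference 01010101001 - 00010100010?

Method 1 - Direct subtraction (column by column from the right: bit − bit − borrow-in; if negative, add 2 and borrow 1 from the next column):
borrow: 00000001100
        01010101001
-       00010100010
-------------------
        01000000111

Method 2 - Add two's complement:
Two's complement of 00010100010: invert → 11101011101, add 1 → 11101011110
  01010101001
+ 11101011110
-------------
 101000000111  (end carry out of the top bit = 1)
Discarding the end carry: 01000000111
Decimal check:
  01010101001 = 512 + 128 + 32 + 8 + 1 = 681
  00010100010 = 128 + 32 + 2 = 162
  681 - 162 = 519, and 01000000111 = 512 + 4 + 2 + 1 = 519 ✓



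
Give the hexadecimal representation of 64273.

Using repeated division by 16 (digits 10–15 are A–F):
64273 ÷ 16 = 4017 remainder 1
4017 ÷ 16 = 251 remainder 1
251 ÷ 16 = 15 remainder 11 (B)
15 ÷ 16 = 0 remainder 15 (F)
Reading remainders bottom to top: FB11



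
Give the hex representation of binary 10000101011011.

Group into 4-bit nibbles from right:
  0010 = 2
  0001 = 1
  0101 = 5
  1011 = B
Result: 215B



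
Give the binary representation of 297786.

Using repeated division by 2:
297786 ÷ 2 = 148893 remainder 0
148893 ÷ 2 = 74446 remainder 1
74446 ÷ 2 = 37223 remainder 0
37223 ÷ 2 = 18611 remainder 1
18611 ÷ 2 = 9305 remainder 1
9305 ÷ 2 = 4652 remainder 1
4652 ÷ 2 = 2326 remainder 0
2326 ÷ 2 = 1163 remainder 0
1163 ÷ 2 = 581 remainder 1
581 ÷ 2 = 290 remainder 1
290 ÷ 2 = 145 remainder 0
145 ÷ 2 = 72 remainder 1
72 ÷ 2 = 36 remainder 0
36 ÷ 2 = 18 remainder 0
18 ÷ 2 = 9 remainder 0
9 ÷ 2 = 4 remainder 1
4 ÷ 2 = 2 remainder 0
2 ÷ 2 = 1 remainder 0
1 ÷ 2 = 0 remainder 1
Reading remainders bottom to top: 1001000101100111010



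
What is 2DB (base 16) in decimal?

Expand by place value (powers of 16):
Digit values: D = 13, B = 11
2DB = 2 × 16^2 + 13 × 16^1 + 11 × 16^0
= 2 × 256 + 13 × 16 + 11 × 1
= 512 + 208 + 11
= 731



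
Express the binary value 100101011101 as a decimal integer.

Sum of powers of 2 for each 1-bit:
2^0 + 2^2 + 2^3 + 2^4 + 2^6 + 2^8 + 2^11
= 1 + 4 + 8 + 16 + 64 + 256 + 2048
= 2397



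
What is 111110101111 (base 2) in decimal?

Sum of powers of 2 for each 1-bit:
2^0 + 2^1 + 2^2 + 2^3 + 2^5 + 2^7 + 2^8 + 2^9 + 2^10 + 2^11
= 1 + 2 + 4 + 8 + 32 + 128 + 256 + 512 + 1024 + 2048
= 4015



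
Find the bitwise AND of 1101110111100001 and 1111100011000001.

AND: 1 only when both bits are 1
  1101110111100001
& 1111100011000001
------------------
  1101100011000001
Decimal: 56801 & 63681 = 55489



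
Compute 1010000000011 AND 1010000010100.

AND: 1 only when both bits are 1
  1010000000011
& 1010000010100
---------------
  1010000000000
Decimal: 5123 & 5140 = 5120



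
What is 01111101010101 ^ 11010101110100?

XOR: 1 when bits differ
  01111101010101
^ 11010101110100
----------------
  10101000100001
Decimal: 8021 ^ 13684 = 10785



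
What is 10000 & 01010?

AND: 1 only when both bits are 1
  10000
& 01010
-------
  00000
Decimal: 16 & 10 = 0



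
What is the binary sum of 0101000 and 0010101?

Add column by column from the right: bit + bit + carry-in; write the sum mod 2, carry 1 when the sum is 2 or 3.
carry:  0000000
        0101000
+       0010101
---------------
       00111101
(the carry out of the leftmost column, 0, becomes the leading bit)
Decimal check:
  0101000 = 32 + 8 = 40
  0010101 = 16 + 4 + 1 = 21
  40 + 21 = 61, and 00111101 = 32 + 16 + 8 + 4 + 1 = 61 ✓



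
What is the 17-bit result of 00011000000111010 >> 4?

Original: 00011000000111010 (decimal 12346)
Shift right by 4 positions
Drop the 4 low bits; fill with zeros on the left
Result: 00000001100000011 (decimal 771)
Equivalent: 12346 >> 4 = 12346 ÷ 2^4 = 771



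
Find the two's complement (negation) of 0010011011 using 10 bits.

Original: 0010011011
Step 1 - Invert all bits: 1101100100
Step 2 - Add 1: 1101100101
Verification: 0010011011 + 1101100101 = 10000000000; discarding the end carry (carry out of the top bit) leaves the 10-bit value 0000000000, as required for x + (-x)



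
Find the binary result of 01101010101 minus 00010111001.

Method 1 - Direct subtraction (column by column from the right: bit − bit − borrow-in; if negative, add 2 and borrow 1 from the next column):
borrow: 00101110000
        01101010101
-       00010111001
-------------------
        01010011100

Method 2 - Add two's complement:
Two's complement of 00010111001: invert → 11101000110, add 1 → 11101000111
  01101010101
+ 11101000111
-------------
 101010011100  (end carry out of the top bit = 1)
Discarding the end carry: 01010011100
Decimal check:
  01101010101 = 512 + 256 + 64 + 16 + 4 + 1 = 853
  00010111001 = 128 + 32 + 16 + 8 + 1 = 185
  853 - 185 = 668, and 01010011100 = 512 + 128 + 16 + 8 + 4 = 668 ✓



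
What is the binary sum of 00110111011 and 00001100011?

Add column by column from the right: bit + bit + carry-in; write the sum mod 2, carry 1 when the sum is 2 or 3.
carry:  01111000110
        00110111011
+       00001100011
-------------------
       001000011110
(the carry out of the leftmost column, 0, becomes the leading bit)
Decimal check:
  00110111011 = 256 + 128 + 32 + 16 + 8 + 2 + 1 = 443
  00001100011 = 64 + 32 + 2 + 1 = 99
  443 + 99 = 542, and 001000011110 = 512 + 16 + 8 + 4 + 2 = 542 ✓



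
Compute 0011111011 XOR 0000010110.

XOR: 1 when bits differ
  0011111011
^ 0000010110
------------
  0011101101
Decimal: 251 ^ 22 = 237



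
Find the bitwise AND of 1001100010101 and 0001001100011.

AND: 1 only when both bits are 1
  1001100010101
& 0001001100011
---------------
  0001000000001
Decimal: 4885 & 611 = 513



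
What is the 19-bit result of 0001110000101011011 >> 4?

Original: 0001110000101011011 (decimal 57691)
Shift right by 4 positions
Drop the 4 low bits; fill with zeros on the left
Result: 0000000111000010101 (decimal 3605)
Equivalent: 57691 >> 4 = 57691 ÷ 2^4 = 3605



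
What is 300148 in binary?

Using repeated division by 2:
300148 ÷ 2 = 150074 remainder 0
150074 ÷ 2 = 75037 remainder 0
75037 ÷ 2 = 37518 remainder 1
37518 ÷ 2 = 18759 remainder 0
18759 ÷ 2 = 9379 remainder 1
9379 ÷ 2 = 4689 remainder 1
4689 ÷ 2 = 2344 remainder 1
2344 ÷ 2 = 1172 remainder 0
1172 ÷ 2 = 586 remainder 0
586 ÷ 2 = 293 remainder 0
293 ÷ 2 = 146 remainder 1
146 ÷ 2 = 73 remainder 0
73 ÷ 2 = 36 remainder 1
36 ÷ 2 = 18 remainder 0
18 ÷ 2 = 9 remainder 0
9 ÷ 2 = 4 remainder 1
4 ÷ 2 = 2 remainder 0
2 ÷ 2 = 1 remainder 0
1 ÷ 2 = 0 remainder 1
Reading remainders bottom to top: 1001001010001110100



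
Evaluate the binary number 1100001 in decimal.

Sum of powers of 2 for each 1-bit:
2^0 + 2^5 + 2^6
= 1 + 32 + 64
= 97



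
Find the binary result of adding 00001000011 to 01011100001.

Add column by column from the right: bit + bit + carry-in; write the sum mod 2, carry 1 when the sum is 2 or 3.
carry:  00110000110
        00001000011
+       01011100001
-------------------
       001100100100
(the carry out of the leftmost column, 0, becomes the leading bit)
Decimal check:
  00001000011 = 64 + 2 + 1 = 67
  01011100001 = 512 + 128 + 64 + 32 + 1 = 737
  67 + 737 = 804, and 001100100100 = 512 + 256 + 32 + 4 = 804 ✓



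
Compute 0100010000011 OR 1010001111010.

OR: 1 when either bit is 1
  0100010000011
| 1010001111010
---------------
  1110011111011
Decimal: 2179 | 5242 = 7419



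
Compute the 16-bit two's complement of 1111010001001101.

Original (sign bit 1, negative): 1111010001001101
Step 1 - Invert all bits: 0000101110110010
Step 2 - Add 1: 0000101110110011
Verification: 1111010001001101 + 0000101110110011 = 10000000000000000; discarding the end carry (carry out of the top bit) leaves the 16-bit value 0000000000000000, as required for x + (-x)



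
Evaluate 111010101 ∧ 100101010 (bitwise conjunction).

AND: 1 only when both bits are 1
  111010101
& 100101010
-----------
  100000000
Decimal: 469 & 298 = 256



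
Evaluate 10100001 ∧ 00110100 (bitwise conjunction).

AND: 1 only when both bits are 1
  10100001
& 00110100
----------
  00100000
Decimal: 161 & 52 = 32



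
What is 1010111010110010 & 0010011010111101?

AND: 1 only when both bits are 1
  1010111010110010
& 0010011010111101
------------------
  0010011010110000
Decimal: 44722 & 9917 = 9904



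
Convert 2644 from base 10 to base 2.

Using repeated division by 2:
2644 ÷ 2 = 1322 remainder 0
1322 ÷ 2 = 661 remainder 0
661 ÷ 2 = 330 remainder 1
330 ÷ 2 = 165 remainder 0
165 ÷ 2 = 82 remainder 1
82 ÷ 2 = 41 remainder 0
41 ÷ 2 = 20 remainder 1
20 ÷ 2 = 10 remainder 0
10 ÷ 2 = 5 remainder 0
5 ÷ 2 = 2 remainder 1
2 ÷ 2 = 1 remainder 0
1 ÷ 2 = 0 remainder 1
Reading remainders bottom to top: 101001010100



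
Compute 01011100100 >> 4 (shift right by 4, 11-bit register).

Original: 01011100100 (decimal 740)
Shift right by 4 positions
Drop the 4 low bits; fill with zeros on the left
Result: 00000101110 (decimal 46)
Equivalent: 740 >> 4 = 740 ÷ 2^4 = 46



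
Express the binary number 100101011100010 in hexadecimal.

Group into 4-bit nibbles from right:
  0100 = 4
  1010 = A
  1110 = E
  0010 = 2
Result: 4AE2



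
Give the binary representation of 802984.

Using repeated division by 2:
802984 ÷ 2 = 401492 remainder 0
401492 ÷ 2 = 200746 remainder 0
200746 ÷ 2 = 100373 remainder 0
100373 ÷ 2 = 50186 remainder 1
50186 ÷ 2 = 25093 remainder 0
25093 ÷ 2 = 12546 remainder 1
12546 ÷ 2 = 6273 remainder 0
6273 ÷ 2 = 3136 remainder 1
3136 ÷ 2 = 1568 remainder 0
1568 ÷ 2 = 784 remainder 0
784 ÷ 2 = 392 remainder 0
392 ÷ 2 = 196 remainder 0
196 ÷ 2 = 98 remainder 0
98 ÷ 2 = 49 remainder 0
49 ÷ 2 = 24 remainder 1
24 ÷ 2 = 12 remainder 0
12 ÷ 2 = 6 remainder 0
6 ÷ 2 = 3 remainder 0
3 ÷ 2 = 1 remainder 1
1 ÷ 2 = 0 remainder 1
Reading remainders bottom to top: 11000100000010101000



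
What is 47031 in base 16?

Using repeated division by 16 (digits 10–15 are A–F):
47031 ÷ 16 = 2939 remainder 7
2939 ÷ 16 = 183 remainder 11 (B)
183 ÷ 16 = 11 remainder 7
11 ÷ 16 = 0 remainder 11 (B)
Reading remainders bottom to top: B7B7



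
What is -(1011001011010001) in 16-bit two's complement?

Original (sign bit 1, negative): 1011001011010001
Step 1 - Invert all bits: 0100110100101110
Step 2 - Add 1: 0100110100101111
Verification: 1011001011010001 + 0100110100101111 = 10000000000000000; discarding the end carry (carry out of the top bit) leaves the 16-bit value 0000000000000000, as required for x + (-x)



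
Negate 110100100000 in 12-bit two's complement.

Original (sign bit 1, negative): 110100100000
Step 1 - Invert all bits: 001011011111
Step 2 - Add 1: 001011100000
Verification: 110100100000 + 001011100000 = 1000000000000; discarding the end carry (carry out of the top bit) leaves the 12-bit value 000000000000, as required for x + (-x)



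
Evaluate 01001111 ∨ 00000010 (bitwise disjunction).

OR: 1 when either bit is 1
  01001111
| 00000010
----------
  01001111
Decimal: 79 | 2 = 79



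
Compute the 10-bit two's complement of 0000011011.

Original: 0000011011
Step 1 - Invert all bits: 1111100100
Step 2 - Add 1: 1111100101
Verification: 0000011011 + 1111100101 = 10000000000; discarding the end carry (carry out of the top bit) leaves the 10-bit value 0000000000, as required for x + (-x)



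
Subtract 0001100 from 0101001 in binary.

Method 1 - Direct subtraction (column by column from the right: bit − bit − borrow-in; if negative, add 2 and borrow 1 from the next column):
borrow: 0111000
        0101001
-       0001100
---------------
        0011101

Method 2 - Add two's complement:
Two's complement of 0001100: invert → 1110011, add 1 → 1110100
  0101001
+ 1110100
---------
 10011101  (end carry out of the top bit = 1)
Discarding the end carry: 0011101
Decimal check:
  0101001 = 32 + 8 + 1 = 41
  0001100 = 8 + 4 = 12
  41 - 12 = 29, and 0011101 = 16 + 8 + 4 + 1 = 29 ✓



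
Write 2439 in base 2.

Using repeated division by 2:
2439 ÷ 2 = 1219 remainder 1
1219 ÷ 2 = 609 remainder 1
609 ÷ 2 = 304 remainder 1
304 ÷ 2 = 152 remainder 0
152 ÷ 2 = 76 remainder 0
76 ÷ 2 = 38 remainder 0
38 ÷ 2 = 19 remainder 0
19 ÷ 2 = 9 remainder 1
9 ÷ 2 = 4 remainder 1
4 ÷ 2 = 2 remainder 0
2 ÷ 2 = 1 remainder 0
1 ÷ 2 = 0 remainder 1
Reading remainders bottom to top: 100110000111



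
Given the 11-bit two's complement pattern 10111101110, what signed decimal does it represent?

Binary: 10111101110
Sign bit: 1 (negative)
Invert: 01000010001
Add 1:  01000010010
Magnitude: 01000010010 = 512 + 16 + 2 = 530
Value: -530

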